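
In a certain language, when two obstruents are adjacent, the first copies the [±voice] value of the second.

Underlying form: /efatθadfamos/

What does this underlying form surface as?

/d/ before /f/ (voiceless) → [t]

[efatθatfamos]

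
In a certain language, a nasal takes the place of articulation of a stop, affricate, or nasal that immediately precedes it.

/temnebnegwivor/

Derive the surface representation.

/n/ after /m/ (labial) → [m]
/n/ after /b/ (labial) → [m]

[temmebmegwivor]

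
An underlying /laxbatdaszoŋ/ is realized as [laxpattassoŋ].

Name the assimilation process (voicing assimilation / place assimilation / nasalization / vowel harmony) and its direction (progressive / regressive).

voicing assimilation, progressive

/b/→[p] /d/→[t] /z/→[s].
Each target copies a feature from the preceding segment, so the direction is progressive.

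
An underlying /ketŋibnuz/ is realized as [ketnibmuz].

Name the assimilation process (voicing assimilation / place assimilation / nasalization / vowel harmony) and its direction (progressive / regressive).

/ŋ/→[n] /n/→[m].
Each target copies a feature from the preceding segment, so the direction is progressive.

place assimilation, progressive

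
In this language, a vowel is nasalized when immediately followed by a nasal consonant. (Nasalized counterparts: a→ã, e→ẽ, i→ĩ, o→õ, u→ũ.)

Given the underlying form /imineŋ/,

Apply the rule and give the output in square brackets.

[ĩmĩnẽŋ]

/i/ before nasal /m/ → [ĩ]
/i/ before nasal /n/ → [ĩ]
/e/ before nasal /ŋ/ → [ẽ]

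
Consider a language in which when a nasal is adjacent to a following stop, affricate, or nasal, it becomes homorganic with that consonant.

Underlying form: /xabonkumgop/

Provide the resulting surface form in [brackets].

[xaboŋkuŋgop]

/n/ before /k/ (velar) → [ŋ]
/m/ before /g/ (velar) → [ŋ]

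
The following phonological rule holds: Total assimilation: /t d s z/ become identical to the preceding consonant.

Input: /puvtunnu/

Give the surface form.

/t/ after /v/ → [v] (total assimilation)

[puvvunnu]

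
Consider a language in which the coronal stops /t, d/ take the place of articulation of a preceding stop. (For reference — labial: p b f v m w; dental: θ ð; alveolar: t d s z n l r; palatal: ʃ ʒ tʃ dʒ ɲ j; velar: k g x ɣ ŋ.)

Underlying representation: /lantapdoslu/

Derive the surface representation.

[lantapboslu]

/d/ after /p/ (labial) → [b]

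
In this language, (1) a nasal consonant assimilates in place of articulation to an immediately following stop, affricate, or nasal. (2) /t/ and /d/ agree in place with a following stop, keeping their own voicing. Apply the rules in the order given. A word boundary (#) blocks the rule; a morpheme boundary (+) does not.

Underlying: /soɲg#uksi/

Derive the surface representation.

Rule 1: /ɲ/ before /g/ (velar) → [ŋ]
After rule 1: soŋg#uksi
Rule 2: no segment meets the rule's conditions; no change.

[soŋg#uksi]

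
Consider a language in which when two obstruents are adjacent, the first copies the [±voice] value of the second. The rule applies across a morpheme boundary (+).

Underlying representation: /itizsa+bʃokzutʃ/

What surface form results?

/z/ before /s/ (voiceless) → [s]
/b/ before /ʃ/ (voiceless) → [p]
/k/ before /z/ (voiced) → [g]

[itissa+pʃogzutʃ]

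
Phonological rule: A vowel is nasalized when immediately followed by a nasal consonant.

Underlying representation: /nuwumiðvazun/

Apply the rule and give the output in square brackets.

/u/ before nasal /m/ → [ũ]
/u/ before nasal /n/ → [ũ]

[nuwũmiðvazũn]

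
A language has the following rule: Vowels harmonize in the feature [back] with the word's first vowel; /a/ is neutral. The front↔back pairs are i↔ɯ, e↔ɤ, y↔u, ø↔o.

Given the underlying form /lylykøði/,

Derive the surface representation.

[lylykøði]

no segment meets the rule's conditions; no change.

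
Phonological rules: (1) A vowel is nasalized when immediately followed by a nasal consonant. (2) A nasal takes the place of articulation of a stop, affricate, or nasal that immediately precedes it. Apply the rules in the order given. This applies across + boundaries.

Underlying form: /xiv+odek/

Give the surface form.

Rule 1: no segment meets the rule's conditions; no change.
After rule 1: xiv+odek
Rule 2: no segment meets the rule's conditions; no change.

[xiv+odek]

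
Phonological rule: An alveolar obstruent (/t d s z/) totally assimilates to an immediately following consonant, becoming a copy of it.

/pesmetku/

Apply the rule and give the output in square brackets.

/s/ before /m/ → [m] (total assimilation)
/t/ before /k/ → [k] (total assimilation)

[pemmekku]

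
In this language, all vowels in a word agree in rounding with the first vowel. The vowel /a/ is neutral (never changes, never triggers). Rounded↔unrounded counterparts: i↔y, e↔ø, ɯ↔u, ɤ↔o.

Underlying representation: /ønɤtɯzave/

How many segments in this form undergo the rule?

/ɤ/ harmonizes with /ø/ ([+round]) → [o]
/ɯ/ harmonizes with /ø/ ([+round]) → [u]
/e/ harmonizes with /ø/ ([+round]) → [ø]
3 segments change.

3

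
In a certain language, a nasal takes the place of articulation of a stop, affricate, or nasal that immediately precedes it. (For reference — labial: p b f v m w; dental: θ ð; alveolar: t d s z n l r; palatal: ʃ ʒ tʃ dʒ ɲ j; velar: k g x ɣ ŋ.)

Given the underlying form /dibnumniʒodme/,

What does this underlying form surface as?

/n/ after /b/ (labial) → [m]
/n/ after /m/ (labial) → [m]
/m/ after /d/ (alveolar) → [n]

[dibmummiʒodne]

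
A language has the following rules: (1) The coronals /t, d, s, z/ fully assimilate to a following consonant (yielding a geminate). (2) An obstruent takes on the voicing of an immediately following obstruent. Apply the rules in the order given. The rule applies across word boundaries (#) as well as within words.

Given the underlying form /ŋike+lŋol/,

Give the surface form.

[ŋike+lŋol]

Rule 1: no segment meets the rule's conditions; no change.
After rule 1: ŋike+lŋol
Rule 2: no segment meets the rule's conditions; no change.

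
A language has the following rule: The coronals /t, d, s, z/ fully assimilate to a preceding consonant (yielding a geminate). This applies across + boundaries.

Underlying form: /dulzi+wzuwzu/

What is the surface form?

/z/ after /l/ → [l] (total assimilation)
/z/ after /w/ → [w] (total assimilation)
/z/ after /w/ → [w] (total assimilation)

[dulli+wwuwwu]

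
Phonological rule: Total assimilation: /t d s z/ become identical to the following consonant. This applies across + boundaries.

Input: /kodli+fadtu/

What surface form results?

/d/ before /l/ → [l] (total assimilation)
/d/ before /t/ → [t] (total assimilation)

[kolli+fattu]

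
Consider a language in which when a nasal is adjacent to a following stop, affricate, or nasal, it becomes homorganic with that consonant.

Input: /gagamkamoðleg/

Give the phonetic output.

/m/ before /k/ (velar) → [ŋ]

[gagaŋkamoðleg]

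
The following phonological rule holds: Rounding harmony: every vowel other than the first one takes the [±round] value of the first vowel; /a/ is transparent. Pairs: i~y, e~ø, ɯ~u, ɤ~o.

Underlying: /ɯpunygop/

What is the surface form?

/u/ harmonizes with /ɯ/ ([-round]) → [ɯ]
/y/ harmonizes with /ɯ/ ([-round]) → [i]
/o/ harmonizes with /ɯ/ ([-round]) → [ɤ]

[ɯpɯnigɤp]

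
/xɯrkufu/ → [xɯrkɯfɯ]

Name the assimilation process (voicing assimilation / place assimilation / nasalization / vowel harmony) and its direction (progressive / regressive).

vowel harmony, progressive

/u/→[ɯ] /u/→[ɯ].
Vowels agree with the first vowel, so the harmony is progressive.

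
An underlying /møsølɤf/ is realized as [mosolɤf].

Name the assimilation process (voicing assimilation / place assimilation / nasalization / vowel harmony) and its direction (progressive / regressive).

/ø/→[o] /ø/→[o].
Vowels agree with the last vowel, so the harmony is regressive.

vowel harmony, regressive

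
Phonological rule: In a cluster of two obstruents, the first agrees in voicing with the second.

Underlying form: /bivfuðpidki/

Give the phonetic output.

[biffuθpitki]

/v/ before /f/ (voiceless) → [f]
/ð/ before /p/ (voiceless) → [θ]
/d/ before /k/ (voiceless) → [t]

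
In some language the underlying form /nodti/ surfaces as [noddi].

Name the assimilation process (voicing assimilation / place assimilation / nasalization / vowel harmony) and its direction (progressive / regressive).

/t/→[d].
Each target copies a feature from the preceding segment, so the direction is progressive.

voicing assimilation, progressive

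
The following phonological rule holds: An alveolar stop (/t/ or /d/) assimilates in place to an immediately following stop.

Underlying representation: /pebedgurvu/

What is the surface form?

/d/ before /g/ (velar) → [g]

[pebeggurvu]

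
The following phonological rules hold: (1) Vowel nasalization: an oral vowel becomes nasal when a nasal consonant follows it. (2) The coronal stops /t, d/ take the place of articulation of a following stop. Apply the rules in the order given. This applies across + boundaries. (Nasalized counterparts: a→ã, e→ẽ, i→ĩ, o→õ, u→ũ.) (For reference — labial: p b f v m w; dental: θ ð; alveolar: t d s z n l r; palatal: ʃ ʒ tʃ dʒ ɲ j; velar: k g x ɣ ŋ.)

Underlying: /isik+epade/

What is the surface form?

[isik+epade]

Rule 1: no segment meets the rule's conditions; no change.
After rule 1: isik+epade
Rule 2: no segment meets the rule's conditions; no change.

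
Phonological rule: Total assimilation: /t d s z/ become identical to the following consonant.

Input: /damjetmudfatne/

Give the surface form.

/t/ before /m/ → [m] (total assimilation)
/d/ before /f/ → [f] (total assimilation)
/t/ before /n/ → [n] (total assimilation)

[damjemmuffanne]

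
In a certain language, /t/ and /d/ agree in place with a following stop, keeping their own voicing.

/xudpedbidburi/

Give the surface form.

[xubpebbibburi]

/d/ before /p/ (labial) → [b]
/d/ before /b/ (labial) → [b]
/d/ before /b/ (labial) → [b]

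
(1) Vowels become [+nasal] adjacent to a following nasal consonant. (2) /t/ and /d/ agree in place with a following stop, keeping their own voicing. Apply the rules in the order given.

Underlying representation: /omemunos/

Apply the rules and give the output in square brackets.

Rule 1: /o/ before nasal /m/ → [õ]
Rule 1: /e/ before nasal /m/ → [ẽ]
Rule 1: /u/ before nasal /n/ → [ũ]
After rule 1: õmẽmũnos
Rule 2: no segment meets the rule's conditions; no change.

[õmẽmũnos]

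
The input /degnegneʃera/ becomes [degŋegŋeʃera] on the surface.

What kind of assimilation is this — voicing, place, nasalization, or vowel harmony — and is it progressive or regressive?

place assimilation, progressive

/n/→[ŋ] /n/→[ŋ].
Each target copies a feature from the preceding segment, so the direction is progressive.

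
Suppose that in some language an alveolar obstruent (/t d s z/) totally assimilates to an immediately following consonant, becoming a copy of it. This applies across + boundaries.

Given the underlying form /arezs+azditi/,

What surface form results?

/z/ before /s/ → [s] (total assimilation)
/z/ before /d/ → [d] (total assimilation)

[aress+additi]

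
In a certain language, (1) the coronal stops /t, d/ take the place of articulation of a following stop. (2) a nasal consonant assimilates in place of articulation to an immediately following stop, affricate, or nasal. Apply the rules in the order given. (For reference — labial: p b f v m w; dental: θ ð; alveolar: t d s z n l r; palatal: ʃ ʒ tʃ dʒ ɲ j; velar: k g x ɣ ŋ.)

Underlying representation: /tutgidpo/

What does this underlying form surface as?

Rule 1: /t/ before /g/ (velar) → [k]
Rule 1: /d/ before /p/ (labial) → [b]
After rule 1: tukgibpo
Rule 2: no segment meets the rule's conditions; no change.

[tukgibpo]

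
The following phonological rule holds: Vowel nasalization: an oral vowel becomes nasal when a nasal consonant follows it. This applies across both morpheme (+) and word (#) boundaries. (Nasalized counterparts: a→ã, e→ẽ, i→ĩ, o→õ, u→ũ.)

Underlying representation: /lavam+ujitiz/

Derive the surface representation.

/a/ before nasal /m/ → [ã]

[lavãm+ujitiz]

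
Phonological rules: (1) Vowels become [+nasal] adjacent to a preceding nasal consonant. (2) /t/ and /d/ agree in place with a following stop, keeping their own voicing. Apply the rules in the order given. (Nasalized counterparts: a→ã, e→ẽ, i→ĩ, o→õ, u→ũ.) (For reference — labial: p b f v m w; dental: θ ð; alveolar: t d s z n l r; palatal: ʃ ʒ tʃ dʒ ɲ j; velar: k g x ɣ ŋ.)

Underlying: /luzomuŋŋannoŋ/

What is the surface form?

[luzomũŋŋãnnõŋ]

Rule 1: /u/ after nasal /m/ → [ũ]
Rule 1: /a/ after nasal /ŋ/ → [ã]
Rule 1: /o/ after nasal /n/ → [õ]
After rule 1: luzomũŋŋãnnõŋ
Rule 2: no segment meets the rule's conditions; no change.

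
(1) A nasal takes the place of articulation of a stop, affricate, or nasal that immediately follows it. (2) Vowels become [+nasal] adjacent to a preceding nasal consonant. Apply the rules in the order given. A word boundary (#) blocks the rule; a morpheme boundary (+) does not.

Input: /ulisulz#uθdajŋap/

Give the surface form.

[ulisulz#uθdajŋãp]

Rule 1: no segment meets the rule's conditions; no change.
After rule 1: ulisulz#uθdajŋap
Rule 2: /a/ after nasal /ŋ/ → [ã]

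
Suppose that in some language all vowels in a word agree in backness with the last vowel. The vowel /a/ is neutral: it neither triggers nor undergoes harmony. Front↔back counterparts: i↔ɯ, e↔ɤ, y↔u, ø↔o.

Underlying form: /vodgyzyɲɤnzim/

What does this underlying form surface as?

/o/ harmonizes with /i/ ([-back]) → [ø]
/ɤ/ harmonizes with /i/ ([-back]) → [e]

[vødgyzyɲenzim]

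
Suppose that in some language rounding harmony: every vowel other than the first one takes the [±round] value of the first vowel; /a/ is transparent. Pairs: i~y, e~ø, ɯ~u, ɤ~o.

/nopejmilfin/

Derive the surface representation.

/e/ harmonizes with /o/ ([+round]) → [ø]
/i/ harmonizes with /o/ ([+round]) → [y]
/i/ harmonizes with /o/ ([+round]) → [y]

[nopøjmylfyn]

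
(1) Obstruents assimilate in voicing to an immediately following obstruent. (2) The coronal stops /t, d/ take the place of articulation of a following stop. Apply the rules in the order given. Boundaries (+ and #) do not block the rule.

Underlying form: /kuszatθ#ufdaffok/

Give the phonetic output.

Rule 1: /s/ before /z/ (voiced) → [z]
Rule 1: /f/ before /d/ (voiced) → [v]
After rule 1: kuzzatθ#uvdaffok
Rule 2: no segment meets the rule's conditions; no change.

[kuzzatθ#uvdaffok]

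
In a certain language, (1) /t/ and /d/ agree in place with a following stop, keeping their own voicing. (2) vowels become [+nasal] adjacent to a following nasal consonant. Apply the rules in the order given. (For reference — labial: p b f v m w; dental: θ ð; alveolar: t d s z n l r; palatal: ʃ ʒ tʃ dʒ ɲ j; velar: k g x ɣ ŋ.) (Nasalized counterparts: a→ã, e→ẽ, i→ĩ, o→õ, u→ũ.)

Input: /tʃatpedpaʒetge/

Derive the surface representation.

Rule 1: /t/ before /p/ (labial) → [p]
Rule 1: /d/ before /p/ (labial) → [b]
Rule 1: /t/ before /g/ (velar) → [k]
After rule 1: tʃappebpaʒekge
Rule 2: no segment meets the rule's conditions; no change.

[tʃappebpaʒekge]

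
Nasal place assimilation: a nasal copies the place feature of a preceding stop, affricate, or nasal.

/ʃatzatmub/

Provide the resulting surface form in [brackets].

[ʃatzatnub]

/m/ after /t/ (alveolar) → [n]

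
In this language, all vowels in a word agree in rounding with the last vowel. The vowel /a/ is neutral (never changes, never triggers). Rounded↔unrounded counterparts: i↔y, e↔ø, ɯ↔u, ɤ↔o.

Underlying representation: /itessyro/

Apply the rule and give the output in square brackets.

[ytøssyro]

/i/ harmonizes with /o/ ([+round]) → [y]
/e/ harmonizes with /o/ ([+round]) → [ø]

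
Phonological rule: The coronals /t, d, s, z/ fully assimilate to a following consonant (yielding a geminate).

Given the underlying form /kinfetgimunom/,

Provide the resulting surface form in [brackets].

/t/ before /g/ → [g] (total assimilation)

[kinfeggimunom]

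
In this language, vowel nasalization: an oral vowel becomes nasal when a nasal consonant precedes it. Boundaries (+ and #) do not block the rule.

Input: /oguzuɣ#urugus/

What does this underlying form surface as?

no segment meets the rule's conditions; no change.

[oguzuɣ#urugus]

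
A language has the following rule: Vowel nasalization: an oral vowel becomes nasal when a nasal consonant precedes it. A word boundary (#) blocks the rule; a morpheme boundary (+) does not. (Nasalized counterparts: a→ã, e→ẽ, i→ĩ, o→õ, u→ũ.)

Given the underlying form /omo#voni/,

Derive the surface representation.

[omõ#vonĩ]

/o/ after nasal /m/ → [õ]
/i/ after nasal /n/ → [ĩ]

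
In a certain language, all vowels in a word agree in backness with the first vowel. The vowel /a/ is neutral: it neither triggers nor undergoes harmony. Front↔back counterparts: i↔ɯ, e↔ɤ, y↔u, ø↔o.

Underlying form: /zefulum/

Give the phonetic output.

[zefylym]

/u/ harmonizes with /e/ ([-back]) → [y]
/u/ harmonizes with /e/ ([-back]) → [y]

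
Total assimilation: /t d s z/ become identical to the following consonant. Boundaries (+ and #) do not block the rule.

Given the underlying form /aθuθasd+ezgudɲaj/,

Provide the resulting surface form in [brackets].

/s/ before /d/ → [d] (total assimilation)
/z/ before /g/ → [g] (total assimilation)
/d/ before /ɲ/ → [ɲ] (total assimilation)

[aθuθadd+egguɲɲaj]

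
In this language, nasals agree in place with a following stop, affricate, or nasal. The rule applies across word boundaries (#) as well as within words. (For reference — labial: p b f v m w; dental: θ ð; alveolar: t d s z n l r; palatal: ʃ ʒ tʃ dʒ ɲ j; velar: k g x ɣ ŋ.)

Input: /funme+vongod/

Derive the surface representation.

/n/ before /m/ (labial) → [m]
/n/ before /g/ (velar) → [ŋ]

[fumme+voŋgod]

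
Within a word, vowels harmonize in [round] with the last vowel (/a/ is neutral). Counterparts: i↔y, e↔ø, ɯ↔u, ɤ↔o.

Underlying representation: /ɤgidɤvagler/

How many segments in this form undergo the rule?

No segment meets the rule's conditions.

0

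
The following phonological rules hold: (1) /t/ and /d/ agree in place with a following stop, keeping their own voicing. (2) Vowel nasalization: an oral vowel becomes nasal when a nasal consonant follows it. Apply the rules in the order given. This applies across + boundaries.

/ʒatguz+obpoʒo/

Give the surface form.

Rule 1: /t/ before /g/ (velar) → [k]
After rule 1: ʒakguz+obpoʒo
Rule 2: no segment meets the rule's conditions; no change.

[ʒakguz+obpoʒo]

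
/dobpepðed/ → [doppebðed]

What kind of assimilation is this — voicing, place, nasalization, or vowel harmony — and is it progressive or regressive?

/b/→[p] /p/→[b].
Each target copies a feature from the following segment, so the direction is regressive.

voicing assimilation, regressive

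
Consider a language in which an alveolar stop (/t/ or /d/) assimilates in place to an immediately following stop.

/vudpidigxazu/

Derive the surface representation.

[vubpidigxazu]

/d/ before /p/ (labial) → [b]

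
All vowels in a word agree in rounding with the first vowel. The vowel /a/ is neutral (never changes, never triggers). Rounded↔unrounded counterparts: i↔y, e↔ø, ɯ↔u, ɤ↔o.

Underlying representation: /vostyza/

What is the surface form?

no segment meets the rule's conditions; no change.

[vostyza]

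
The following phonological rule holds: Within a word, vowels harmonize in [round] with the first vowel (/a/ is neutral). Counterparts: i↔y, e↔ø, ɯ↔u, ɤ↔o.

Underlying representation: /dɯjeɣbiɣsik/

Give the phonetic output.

no segment meets the rule's conditions; no change.

[dɯjeɣbiɣsik]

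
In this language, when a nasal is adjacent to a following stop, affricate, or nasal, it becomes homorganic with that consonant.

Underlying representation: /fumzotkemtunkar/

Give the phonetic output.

/m/ before /t/ (alveolar) → [n]
/n/ before /k/ (velar) → [ŋ]

[fumzotkentuŋkar]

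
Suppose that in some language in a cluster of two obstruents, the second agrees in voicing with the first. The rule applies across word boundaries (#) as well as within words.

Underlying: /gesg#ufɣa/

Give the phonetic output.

/g/ after /s/ (voiceless) → [k]
/ɣ/ after /f/ (voiceless) → [x]

[gesk#ufxa]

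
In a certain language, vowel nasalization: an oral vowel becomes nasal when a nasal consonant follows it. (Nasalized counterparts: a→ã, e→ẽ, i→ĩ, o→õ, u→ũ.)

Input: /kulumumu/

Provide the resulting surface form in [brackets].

/u/ before nasal /m/ → [ũ]
/u/ before nasal /m/ → [ũ]

[kulũmũmu]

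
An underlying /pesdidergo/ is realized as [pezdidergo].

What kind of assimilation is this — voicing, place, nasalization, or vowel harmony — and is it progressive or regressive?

voicing assimilation, regressive

/s/→[z].
Each target copies a feature from the following segment, so the direction is regressive.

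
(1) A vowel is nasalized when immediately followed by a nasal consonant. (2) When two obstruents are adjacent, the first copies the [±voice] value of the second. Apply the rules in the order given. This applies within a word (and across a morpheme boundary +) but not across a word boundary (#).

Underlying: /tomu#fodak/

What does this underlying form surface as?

[tõmu#fodak]

Rule 1: /o/ before nasal /m/ → [õ]
After rule 1: tõmu#fodak
Rule 2: no segment meets the rule's conditions; no change.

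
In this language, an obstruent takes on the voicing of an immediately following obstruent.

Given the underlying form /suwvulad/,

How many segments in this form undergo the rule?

0

No segment meets the rule's conditions.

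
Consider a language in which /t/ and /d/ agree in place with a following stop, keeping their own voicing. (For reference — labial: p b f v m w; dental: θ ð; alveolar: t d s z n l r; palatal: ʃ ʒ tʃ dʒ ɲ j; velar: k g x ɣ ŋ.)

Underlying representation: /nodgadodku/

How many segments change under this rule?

2

/d/ before /g/ (velar) → [g]
/d/ before /k/ (velar) → [g]
2 segments change.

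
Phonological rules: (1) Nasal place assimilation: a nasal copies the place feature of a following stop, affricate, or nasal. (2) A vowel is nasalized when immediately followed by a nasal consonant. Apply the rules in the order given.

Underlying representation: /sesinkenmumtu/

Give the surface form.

[sesĩŋkẽmmũntu]

Rule 1: /n/ before /k/ (velar) → [ŋ]
Rule 1: /n/ before /m/ (labial) → [m]
Rule 1: /m/ before /t/ (alveolar) → [n]
After rule 1: sesiŋkemmuntu
Rule 2: /i/ before nasal /ŋ/ → [ĩ]
Rule 2: /e/ before nasal /m/ → [ẽ]
Rule 2: /u/ before nasal /n/ → [ũ]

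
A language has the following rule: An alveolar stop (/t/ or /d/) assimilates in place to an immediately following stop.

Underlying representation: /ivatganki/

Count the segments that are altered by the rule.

1

/t/ before /g/ (velar) → [k]
1 segment changes.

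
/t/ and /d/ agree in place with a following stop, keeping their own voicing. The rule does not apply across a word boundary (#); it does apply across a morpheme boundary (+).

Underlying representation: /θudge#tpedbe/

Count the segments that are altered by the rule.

/d/ before /g/ (velar) → [g]
/t/ before /p/ (labial) → [p]
/d/ before /b/ (labial) → [b]
3 segments change.

3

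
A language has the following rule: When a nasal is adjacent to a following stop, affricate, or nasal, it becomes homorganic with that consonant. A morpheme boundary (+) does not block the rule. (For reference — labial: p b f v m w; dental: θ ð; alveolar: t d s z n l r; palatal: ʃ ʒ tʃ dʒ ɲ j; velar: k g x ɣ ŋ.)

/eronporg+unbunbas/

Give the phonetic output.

/n/ before /p/ (labial) → [m]
/n/ before /b/ (labial) → [m]
/n/ before /b/ (labial) → [m]

[eromporg+umbumbas]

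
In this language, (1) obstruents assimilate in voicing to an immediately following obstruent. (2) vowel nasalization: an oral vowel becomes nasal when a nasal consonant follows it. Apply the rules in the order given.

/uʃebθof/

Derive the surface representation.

[uʃepθof]

Rule 1: /b/ before /θ/ (voiceless) → [p]
After rule 1: uʃepθof
Rule 2: no segment meets the rule's conditions; no change.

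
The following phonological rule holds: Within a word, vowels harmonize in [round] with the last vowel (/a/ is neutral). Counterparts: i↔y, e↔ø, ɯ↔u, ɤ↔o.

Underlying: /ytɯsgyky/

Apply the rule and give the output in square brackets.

[ytusgyky]

/ɯ/ harmonizes with /y/ ([+round]) → [u]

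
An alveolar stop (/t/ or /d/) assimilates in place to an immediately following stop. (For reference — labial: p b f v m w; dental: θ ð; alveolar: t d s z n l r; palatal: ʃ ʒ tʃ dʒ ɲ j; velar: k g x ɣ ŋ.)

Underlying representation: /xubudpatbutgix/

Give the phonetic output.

[xububpapbukgix]

/d/ before /p/ (labial) → [b]
/t/ before /b/ (labial) → [p]
/t/ before /g/ (velar) → [k]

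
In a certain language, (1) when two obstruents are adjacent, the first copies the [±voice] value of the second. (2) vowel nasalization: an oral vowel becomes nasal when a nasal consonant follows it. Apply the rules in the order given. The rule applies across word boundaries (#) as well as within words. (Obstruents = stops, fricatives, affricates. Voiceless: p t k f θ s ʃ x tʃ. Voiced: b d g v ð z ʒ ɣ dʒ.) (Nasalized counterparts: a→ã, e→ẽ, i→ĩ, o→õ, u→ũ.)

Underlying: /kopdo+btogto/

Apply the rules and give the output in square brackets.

[kobdo+ptokto]

Rule 1: /p/ before /d/ (voiced) → [b]
Rule 1: /b/ before /t/ (voiceless) → [p]
Rule 1: /g/ before /t/ (voiceless) → [k]
After rule 1: kobdo+ptokto
Rule 2: no segment meets the rule's conditions; no change.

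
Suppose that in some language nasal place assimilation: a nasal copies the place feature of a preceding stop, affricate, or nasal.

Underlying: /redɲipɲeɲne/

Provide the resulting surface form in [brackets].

/ɲ/ after /d/ (alveolar) → [n]
/ɲ/ after /p/ (labial) → [m]
/n/ after /ɲ/ (palatal) → [ɲ]

[rednipmeɲɲe]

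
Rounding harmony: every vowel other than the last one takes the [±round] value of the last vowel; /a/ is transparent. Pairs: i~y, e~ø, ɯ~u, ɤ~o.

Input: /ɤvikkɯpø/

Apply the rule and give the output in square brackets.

/ɤ/ harmonizes with /ø/ ([+round]) → [o]
/i/ harmonizes with /ø/ ([+round]) → [y]
/ɯ/ harmonizes with /ø/ ([+round]) → [u]

[ovykkupø]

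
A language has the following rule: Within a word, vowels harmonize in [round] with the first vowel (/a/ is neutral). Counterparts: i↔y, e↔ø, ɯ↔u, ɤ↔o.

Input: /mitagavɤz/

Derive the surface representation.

[mitagavɤz]

no segment meets the rule's conditions; no change.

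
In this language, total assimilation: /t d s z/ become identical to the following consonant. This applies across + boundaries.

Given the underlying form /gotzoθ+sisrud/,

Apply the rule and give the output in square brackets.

/t/ before /z/ → [z] (total assimilation)
/s/ before /r/ → [r] (total assimilation)

[gozzoθ+sirrud]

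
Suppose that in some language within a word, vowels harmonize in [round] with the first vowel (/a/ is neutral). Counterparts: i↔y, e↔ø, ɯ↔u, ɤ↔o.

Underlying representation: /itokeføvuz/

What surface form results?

/o/ harmonizes with /i/ ([-round]) → [ɤ]
/ø/ harmonizes with /i/ ([-round]) → [e]
/u/ harmonizes with /i/ ([-round]) → [ɯ]

[itɤkefevɯz]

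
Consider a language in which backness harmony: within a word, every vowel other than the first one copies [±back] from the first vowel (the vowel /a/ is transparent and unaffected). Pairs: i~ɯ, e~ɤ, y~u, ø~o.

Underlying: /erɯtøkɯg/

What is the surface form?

/ɯ/ harmonizes with /e/ ([-back]) → [i]
/ɯ/ harmonizes with /e/ ([-back]) → [i]

[eritøkig]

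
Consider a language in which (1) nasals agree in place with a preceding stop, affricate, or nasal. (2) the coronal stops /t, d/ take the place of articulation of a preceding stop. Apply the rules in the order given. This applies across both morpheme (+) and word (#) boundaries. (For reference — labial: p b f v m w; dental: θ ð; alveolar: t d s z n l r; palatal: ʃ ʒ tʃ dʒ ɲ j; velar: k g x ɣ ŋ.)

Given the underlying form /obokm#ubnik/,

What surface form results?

[obokŋ#ubmik]

Rule 1: /m/ after /k/ (velar) → [ŋ]
Rule 1: /n/ after /b/ (labial) → [m]
After rule 1: obokŋ#ubmik
Rule 2: no segment meets the rule's conditions; no change.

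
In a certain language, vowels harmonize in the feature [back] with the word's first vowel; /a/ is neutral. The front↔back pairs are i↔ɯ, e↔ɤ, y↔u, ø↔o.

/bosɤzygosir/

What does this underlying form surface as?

/y/ harmonizes with /o/ ([+back]) → [u]
/i/ harmonizes with /o/ ([+back]) → [ɯ]

[bosɤzugosɯr]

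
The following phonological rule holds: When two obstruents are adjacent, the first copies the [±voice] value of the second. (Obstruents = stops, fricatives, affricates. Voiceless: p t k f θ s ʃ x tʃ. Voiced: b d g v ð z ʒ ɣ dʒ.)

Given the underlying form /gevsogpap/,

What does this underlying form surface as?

/v/ before /s/ (voiceless) → [f]
/g/ before /p/ (voiceless) → [k]

[gefsokpap]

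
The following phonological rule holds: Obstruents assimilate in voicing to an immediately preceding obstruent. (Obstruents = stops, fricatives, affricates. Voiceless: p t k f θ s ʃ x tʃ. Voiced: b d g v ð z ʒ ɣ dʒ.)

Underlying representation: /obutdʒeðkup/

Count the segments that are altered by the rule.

/dʒ/ after /t/ (voiceless) → [tʃ]
/k/ after /ð/ (voiced) → [g]
2 segments change.

2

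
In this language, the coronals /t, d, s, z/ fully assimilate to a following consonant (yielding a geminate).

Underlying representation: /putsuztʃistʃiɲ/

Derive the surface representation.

/t/ before /s/ → [s] (total assimilation)
/z/ before /tʃ/ → [tʃ] (total assimilation)
/s/ before /tʃ/ → [tʃ] (total assimilation)

[pussutʃtʃitʃtʃiɲ]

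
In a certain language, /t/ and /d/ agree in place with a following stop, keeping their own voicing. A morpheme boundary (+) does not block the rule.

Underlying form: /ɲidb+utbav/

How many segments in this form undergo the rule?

2

/d/ before /b/ (labial) → [b]
/t/ before /b/ (labial) → [p]
2 segments change.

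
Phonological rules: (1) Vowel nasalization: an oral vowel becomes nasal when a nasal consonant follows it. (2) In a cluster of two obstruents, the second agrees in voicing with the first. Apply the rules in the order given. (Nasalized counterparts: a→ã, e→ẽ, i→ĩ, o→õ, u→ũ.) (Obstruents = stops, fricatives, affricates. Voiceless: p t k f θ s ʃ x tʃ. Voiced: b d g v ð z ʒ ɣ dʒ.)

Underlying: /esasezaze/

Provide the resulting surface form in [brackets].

Rule 1: no segment meets the rule's conditions; no change.
After rule 1: esasezaze
Rule 2: no segment meets the rule's conditions; no change.

[esasezaze]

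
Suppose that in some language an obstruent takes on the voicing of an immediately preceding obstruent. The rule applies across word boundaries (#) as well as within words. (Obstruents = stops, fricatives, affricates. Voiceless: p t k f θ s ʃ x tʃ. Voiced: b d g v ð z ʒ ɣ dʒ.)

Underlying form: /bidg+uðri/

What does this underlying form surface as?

[bidg+uðri]

no segment meets the rule's conditions; no change.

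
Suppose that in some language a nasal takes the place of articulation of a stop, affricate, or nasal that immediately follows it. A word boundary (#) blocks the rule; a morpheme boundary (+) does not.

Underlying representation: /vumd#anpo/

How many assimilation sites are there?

/m/ before /d/ (alveolar) → [n]
/n/ before /p/ (labial) → [m]
2 segments change.

2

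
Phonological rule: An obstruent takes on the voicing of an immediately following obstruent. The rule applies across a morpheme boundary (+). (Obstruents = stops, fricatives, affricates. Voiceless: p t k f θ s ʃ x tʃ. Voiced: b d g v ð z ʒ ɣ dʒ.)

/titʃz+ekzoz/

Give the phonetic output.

[tidʒz+egzoz]

/tʃ/ before /z/ (voiced) → [dʒ]
/k/ before /z/ (voiced) → [g]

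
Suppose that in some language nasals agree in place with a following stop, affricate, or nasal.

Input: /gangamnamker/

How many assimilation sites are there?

3

/n/ before /g/ (velar) → [ŋ]
/m/ before /n/ (alveolar) → [n]
/m/ before /k/ (velar) → [ŋ]
3 segments change.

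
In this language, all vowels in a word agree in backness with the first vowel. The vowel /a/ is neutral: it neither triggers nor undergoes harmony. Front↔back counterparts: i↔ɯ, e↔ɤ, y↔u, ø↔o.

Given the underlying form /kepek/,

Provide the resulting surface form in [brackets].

[kepek]

no segment meets the rule's conditions; no change.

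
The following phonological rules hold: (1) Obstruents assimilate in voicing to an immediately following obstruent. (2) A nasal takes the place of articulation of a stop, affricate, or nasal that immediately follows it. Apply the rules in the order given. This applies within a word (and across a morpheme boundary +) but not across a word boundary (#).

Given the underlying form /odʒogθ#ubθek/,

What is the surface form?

[odʒokθ#upθek]

Rule 1: /g/ before /θ/ (voiceless) → [k]
Rule 1: /b/ before /θ/ (voiceless) → [p]
After rule 1: odʒokθ#upθek
Rule 2: no segment meets the rule's conditions; no change.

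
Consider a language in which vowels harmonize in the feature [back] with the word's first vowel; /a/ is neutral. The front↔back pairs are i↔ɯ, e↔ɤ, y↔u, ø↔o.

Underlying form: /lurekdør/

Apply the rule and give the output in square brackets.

/e/ harmonizes with /u/ ([+back]) → [ɤ]
/ø/ harmonizes with /u/ ([+back]) → [o]

[lurɤkdor]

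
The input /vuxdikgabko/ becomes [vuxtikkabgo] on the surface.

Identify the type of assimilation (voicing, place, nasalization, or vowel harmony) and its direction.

voicing assimilation, progressive

/d/→[t] /g/→[k] /k/→[g].
Each target copies a feature from the preceding segment, so the direction is progressive.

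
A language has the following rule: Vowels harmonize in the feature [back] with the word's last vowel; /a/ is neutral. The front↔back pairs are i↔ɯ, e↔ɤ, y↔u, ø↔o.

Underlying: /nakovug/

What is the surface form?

[nakovug]

no segment meets the rule's conditions; no change.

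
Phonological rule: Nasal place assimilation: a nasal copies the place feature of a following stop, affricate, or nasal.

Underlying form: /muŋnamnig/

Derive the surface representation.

[munnannig]

/ŋ/ before /n/ (alveolar) → [n]
/m/ before /n/ (alveolar) → [n]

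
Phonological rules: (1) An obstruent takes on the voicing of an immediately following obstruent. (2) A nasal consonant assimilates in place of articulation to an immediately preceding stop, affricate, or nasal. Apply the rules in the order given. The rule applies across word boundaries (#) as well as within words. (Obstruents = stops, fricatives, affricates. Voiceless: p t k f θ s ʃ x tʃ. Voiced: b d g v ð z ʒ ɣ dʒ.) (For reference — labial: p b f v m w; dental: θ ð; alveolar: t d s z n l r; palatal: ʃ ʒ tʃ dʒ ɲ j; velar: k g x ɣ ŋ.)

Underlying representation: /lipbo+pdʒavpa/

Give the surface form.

Rule 1: /p/ before /b/ (voiced) → [b]
Rule 1: /p/ before /dʒ/ (voiced) → [b]
Rule 1: /v/ before /p/ (voiceless) → [f]
After rule 1: libbo+bdʒafpa
Rule 2: no segment meets the rule's conditions; no change.

[libbo+bdʒafpa]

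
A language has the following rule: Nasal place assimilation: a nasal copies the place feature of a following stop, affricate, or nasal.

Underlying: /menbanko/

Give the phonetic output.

/n/ before /b/ (labial) → [m]
/n/ before /k/ (velar) → [ŋ]

[membaŋko]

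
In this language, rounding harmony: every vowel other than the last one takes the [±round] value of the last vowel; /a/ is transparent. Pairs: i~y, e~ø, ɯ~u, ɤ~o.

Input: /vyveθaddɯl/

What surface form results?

[viveθaddɯl]

/y/ harmonizes with /ɯ/ ([-round]) → [i]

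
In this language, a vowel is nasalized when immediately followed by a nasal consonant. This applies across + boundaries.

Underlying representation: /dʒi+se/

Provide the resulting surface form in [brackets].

[dʒi+se]

no segment meets the rule's conditions; no change.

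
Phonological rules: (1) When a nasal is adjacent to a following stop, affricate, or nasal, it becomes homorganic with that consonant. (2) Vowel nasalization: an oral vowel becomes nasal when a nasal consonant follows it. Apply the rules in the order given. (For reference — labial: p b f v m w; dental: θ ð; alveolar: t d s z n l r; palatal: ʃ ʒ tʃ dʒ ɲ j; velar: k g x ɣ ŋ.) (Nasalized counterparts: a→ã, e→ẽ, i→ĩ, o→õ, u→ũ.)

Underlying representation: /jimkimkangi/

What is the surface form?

Rule 1: /m/ before /k/ (velar) → [ŋ]
Rule 1: /m/ before /k/ (velar) → [ŋ]
Rule 1: /n/ before /g/ (velar) → [ŋ]
After rule 1: jiŋkiŋkaŋgi
Rule 2: /i/ before nasal /ŋ/ → [ĩ]
Rule 2: /i/ before nasal /ŋ/ → [ĩ]
Rule 2: /a/ before nasal /ŋ/ → [ã]

[jĩŋkĩŋkãŋgi]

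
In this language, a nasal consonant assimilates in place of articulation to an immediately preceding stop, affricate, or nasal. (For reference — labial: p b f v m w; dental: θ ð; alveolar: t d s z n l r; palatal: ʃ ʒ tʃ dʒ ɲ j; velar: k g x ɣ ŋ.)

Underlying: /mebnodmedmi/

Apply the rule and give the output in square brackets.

[mebmodnedni]

/n/ after /b/ (labial) → [m]
/m/ after /d/ (alveolar) → [n]
/m/ after /d/ (alveolar) → [n]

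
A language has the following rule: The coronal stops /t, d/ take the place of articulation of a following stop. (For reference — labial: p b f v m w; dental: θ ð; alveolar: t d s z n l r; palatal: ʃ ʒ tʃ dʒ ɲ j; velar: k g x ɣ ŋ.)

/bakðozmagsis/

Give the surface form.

[bakðozmagsis]

no segment meets the rule's conditions; no change.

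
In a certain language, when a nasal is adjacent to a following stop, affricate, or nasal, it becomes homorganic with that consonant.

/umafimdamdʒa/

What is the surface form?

[umafindaɲdʒa]

/m/ before /d/ (alveolar) → [n]
/m/ before /dʒ/ (palatal) → [ɲ]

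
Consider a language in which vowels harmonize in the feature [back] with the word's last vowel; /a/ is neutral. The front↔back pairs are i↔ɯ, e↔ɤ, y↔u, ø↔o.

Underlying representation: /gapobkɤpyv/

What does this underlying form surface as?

[gapøbkepyv]

/o/ harmonizes with /y/ ([-back]) → [ø]
/ɤ/ harmonizes with /y/ ([-back]) → [e]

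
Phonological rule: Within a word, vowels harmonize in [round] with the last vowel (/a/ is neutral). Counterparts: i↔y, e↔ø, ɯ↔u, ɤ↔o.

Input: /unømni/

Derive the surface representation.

[ɯnemni]

/u/ harmonizes with /i/ ([-round]) → [ɯ]
/ø/ harmonizes with /i/ ([-round]) → [e]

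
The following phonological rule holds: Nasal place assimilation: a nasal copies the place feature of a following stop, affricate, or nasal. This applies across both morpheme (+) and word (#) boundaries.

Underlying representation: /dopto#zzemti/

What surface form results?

[dopto#zzenti]

/m/ before /t/ (alveolar) → [n]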